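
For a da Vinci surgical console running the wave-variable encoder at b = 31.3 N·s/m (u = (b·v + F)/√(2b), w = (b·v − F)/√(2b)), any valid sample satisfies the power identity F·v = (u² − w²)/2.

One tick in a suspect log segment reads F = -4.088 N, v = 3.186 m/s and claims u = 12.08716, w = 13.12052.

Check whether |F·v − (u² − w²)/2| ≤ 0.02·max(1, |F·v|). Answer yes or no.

F·v = (-4.088)×3.186 = -13.02437 W.
(u² − w²)/2 = (146.09944 − 172.14805)/2 = -13.02430 W.
|Δ| = 0.00006;  2% of max(1, |F·v|) = 0.26049.

yes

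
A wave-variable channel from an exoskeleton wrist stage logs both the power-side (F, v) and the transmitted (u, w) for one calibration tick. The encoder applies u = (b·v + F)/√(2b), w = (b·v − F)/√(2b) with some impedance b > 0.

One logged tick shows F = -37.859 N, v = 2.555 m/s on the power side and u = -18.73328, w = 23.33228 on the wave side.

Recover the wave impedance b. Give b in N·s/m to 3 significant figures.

u + w = 4.59900;  u + w = √(2b)·v, so √(2b) = 4.59900/2.555 = 1.80000.
b = (√(2b))²/2 = 3.24000/2 = 1.62000.
(Check via u − w = 2F/√(2b): u − w = -42.06556, 2F/√(2b) = -42.06556.)

b = 1.62 N·s/m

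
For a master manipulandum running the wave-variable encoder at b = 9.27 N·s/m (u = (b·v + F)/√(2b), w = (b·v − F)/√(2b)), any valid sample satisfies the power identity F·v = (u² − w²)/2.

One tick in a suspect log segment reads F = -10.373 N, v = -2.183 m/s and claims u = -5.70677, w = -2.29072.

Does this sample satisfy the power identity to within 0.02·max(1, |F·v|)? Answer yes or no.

F·v = (-10.373)×(-2.183) = 22.6443 W.
(u² − w²)/2 = (32.5672 − 5.2474)/2 = 13.6599 W.
|Δ| = 8.9843;  2% of max(1, |F·v|) = 0.4529.

no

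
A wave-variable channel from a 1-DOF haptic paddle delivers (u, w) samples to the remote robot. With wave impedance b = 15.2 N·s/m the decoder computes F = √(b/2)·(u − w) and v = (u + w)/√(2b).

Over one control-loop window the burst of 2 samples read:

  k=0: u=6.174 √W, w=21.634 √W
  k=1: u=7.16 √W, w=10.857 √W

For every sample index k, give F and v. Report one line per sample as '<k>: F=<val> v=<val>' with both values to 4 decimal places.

0: F=-42.6203 v=5.0435
1: F=-10.1919 v=3.2677

k=0: u−w=-15.4600, u+w=27.8080; √(b/2)=2.7568, √(2b)=5.5136; F=2.7568×(-15.46)=-42.6203, v=27.8080/5.5136=5.0435
k=1: u−w=-3.6970, u+w=18.0170; √(b/2)=2.7568, √(2b)=5.5136; F=2.7568×(-3.697)=-10.1919, v=18.0170/5.5136=3.2677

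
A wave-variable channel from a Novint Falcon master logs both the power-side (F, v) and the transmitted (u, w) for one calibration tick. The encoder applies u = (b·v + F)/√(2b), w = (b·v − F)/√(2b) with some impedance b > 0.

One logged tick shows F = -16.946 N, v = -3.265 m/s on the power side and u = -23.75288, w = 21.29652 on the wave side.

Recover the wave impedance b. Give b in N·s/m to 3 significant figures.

b = 0.283 N·s/m

u + w = -2.45636;  u + w = √(2b)·v, so √(2b) = -2.45636/(-3.265) = 0.75233.
b = (√(2b))²/2 = 0.56600/2 = 0.28300.
(Check via u − w = 2F/√(2b): u − w = -45.04940, 2F/√(2b) = -45.04933.)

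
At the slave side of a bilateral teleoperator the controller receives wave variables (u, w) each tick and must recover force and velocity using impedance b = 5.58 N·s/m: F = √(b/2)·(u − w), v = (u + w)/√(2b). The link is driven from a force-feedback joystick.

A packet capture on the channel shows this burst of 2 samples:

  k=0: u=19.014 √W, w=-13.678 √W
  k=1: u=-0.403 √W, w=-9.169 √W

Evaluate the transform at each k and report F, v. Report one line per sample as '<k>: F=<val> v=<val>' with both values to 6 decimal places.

0: F=54.606406 v=1.597290
1: F=14.642107 v=-2.865303

k=0: u−w=32.692000, u+w=5.336000; √(b/2)=1.670329, √(2b)=3.340659; F=1.670329×32.692=54.606406, v=5.336000/3.340659=1.597290
k=1: u−w=8.766000, u+w=-9.572000; √(b/2)=1.670329, √(2b)=3.340659; F=1.670329×8.766=14.642107, v=-9.572000/3.340659=-2.865303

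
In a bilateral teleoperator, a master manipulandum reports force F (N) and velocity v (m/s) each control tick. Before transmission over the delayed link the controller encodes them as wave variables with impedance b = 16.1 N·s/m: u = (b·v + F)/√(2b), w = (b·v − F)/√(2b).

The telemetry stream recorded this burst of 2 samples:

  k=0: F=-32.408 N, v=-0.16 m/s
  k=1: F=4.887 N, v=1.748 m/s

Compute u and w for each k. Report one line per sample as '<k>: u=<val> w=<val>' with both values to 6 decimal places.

k=0: b·v=16.1×(-0.16)=-2.576000; √(2b)=5.674504; u=(-2.576000+(-32.408))/5.674504=-6.165120, w=(-2.576000−(-32.408))/5.674504=5.257199
k=1: b·v=16.1×1.748=28.142800; √(2b)=5.674504; u=(28.142800+4.887)/5.674504=5.820737, w=(28.142800−4.887)/5.674504=4.098296

0: u=-6.165120 w=5.257199
1: u=5.820737 w=4.098296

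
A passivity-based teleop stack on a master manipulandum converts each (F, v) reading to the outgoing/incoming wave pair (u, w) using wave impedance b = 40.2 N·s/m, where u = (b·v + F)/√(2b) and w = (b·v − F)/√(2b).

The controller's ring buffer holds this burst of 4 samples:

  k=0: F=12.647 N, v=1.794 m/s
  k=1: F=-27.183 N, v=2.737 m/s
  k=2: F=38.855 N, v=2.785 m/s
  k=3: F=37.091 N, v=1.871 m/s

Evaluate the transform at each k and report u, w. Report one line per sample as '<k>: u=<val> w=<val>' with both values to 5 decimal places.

0: u=9.45350 w=6.63259
1: u=9.23922 w=15.30238
2: u=16.81930 w=8.15270
3: u=12.52483 w=4.25169

k=0: b·v=40.2×1.794=72.11880; √(2b)=8.96660; u=(72.11880+12.647)/8.96660=9.45350, w=(72.11880−12.647)/8.96660=6.63259
k=1: b·v=40.2×2.737=110.02740; √(2b)=8.96660; u=(110.02740+(-27.183))/8.96660=9.23922, w=(110.02740−(-27.183))/8.96660=15.30238
k=2: b·v=40.2×2.785=111.95700; √(2b)=8.96660; u=(111.95700+38.855)/8.96660=16.81930, w=(111.95700−38.855)/8.96660=8.15270
k=3: b·v=40.2×1.871=75.21420; √(2b)=8.96660; u=(75.21420+37.091)/8.96660=12.52483, w=(75.21420−37.091)/8.96660=4.25169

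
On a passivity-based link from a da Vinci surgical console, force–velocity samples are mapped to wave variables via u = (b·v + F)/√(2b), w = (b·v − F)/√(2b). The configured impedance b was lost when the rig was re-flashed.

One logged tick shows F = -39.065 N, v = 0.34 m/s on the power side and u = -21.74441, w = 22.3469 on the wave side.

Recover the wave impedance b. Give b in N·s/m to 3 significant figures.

u + w = 0.60249;  u + w = √(2b)·v, so √(2b) = 0.60249/0.34 = 1.77203.
b = (√(2b))²/2 = 3.14009/2 = 1.57004.
(Check via u − w = 2F/√(2b): u − w = -44.09131, 2F/√(2b) = -44.09069.)

b = 1.57 N·s/m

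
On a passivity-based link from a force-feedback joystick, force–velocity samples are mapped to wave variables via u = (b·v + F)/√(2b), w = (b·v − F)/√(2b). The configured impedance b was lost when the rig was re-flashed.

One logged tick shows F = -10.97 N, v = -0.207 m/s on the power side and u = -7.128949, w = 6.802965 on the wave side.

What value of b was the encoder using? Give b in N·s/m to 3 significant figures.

b = 1.24 N·s/m

u + w = -0.325984;  u + w = √(2b)·v, so √(2b) = -0.325984/(-0.207) = 1.574802.
b = (√(2b))²/2 = 2.480001/2 = 1.240001.
(Check via u − w = 2F/√(2b): u − w = -13.931914, 2F/√(2b) = -13.931911.)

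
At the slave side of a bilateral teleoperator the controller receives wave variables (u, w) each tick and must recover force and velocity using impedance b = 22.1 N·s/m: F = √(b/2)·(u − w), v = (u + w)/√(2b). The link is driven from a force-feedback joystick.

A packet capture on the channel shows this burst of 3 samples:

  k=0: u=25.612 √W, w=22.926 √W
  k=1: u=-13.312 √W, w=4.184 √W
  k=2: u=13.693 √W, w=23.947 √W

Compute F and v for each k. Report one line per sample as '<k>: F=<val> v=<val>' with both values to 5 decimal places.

0: F=8.92868 v=7.30080
1: F=-58.15940 v=-1.37298
2: F=-34.08588 v=5.66159

k=0: u−w=2.68600, u+w=48.53800; √(b/2)=3.32415, √(2b)=6.64831; F=3.32415×2.686=8.92868, v=48.53800/6.64831=7.30080
k=1: u−w=-17.49600, u+w=-9.12800; √(b/2)=3.32415, √(2b)=6.64831; F=3.32415×(-17.496)=-58.15940, v=-9.12800/6.64831=-1.37298
k=2: u−w=-10.25400, u+w=37.64000; √(b/2)=3.32415, √(2b)=6.64831; F=3.32415×(-10.254)=-34.08588, v=37.64000/6.64831=5.66159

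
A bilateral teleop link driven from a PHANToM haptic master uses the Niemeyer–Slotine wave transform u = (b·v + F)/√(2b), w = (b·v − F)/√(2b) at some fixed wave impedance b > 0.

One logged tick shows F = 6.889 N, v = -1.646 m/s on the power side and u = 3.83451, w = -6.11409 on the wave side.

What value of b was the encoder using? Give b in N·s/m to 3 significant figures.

u + w = -2.2796;  u + w = √(2b)·v, so √(2b) = -2.2796/(-1.646) = 1.3849.
b = (√(2b))²/2 = 1.9180/2 = 0.9590.
(Check via u − w = 2F/√(2b): u − w = 9.9486, 2F/√(2b) = 9.9486.)

b = 0.959 N·s/m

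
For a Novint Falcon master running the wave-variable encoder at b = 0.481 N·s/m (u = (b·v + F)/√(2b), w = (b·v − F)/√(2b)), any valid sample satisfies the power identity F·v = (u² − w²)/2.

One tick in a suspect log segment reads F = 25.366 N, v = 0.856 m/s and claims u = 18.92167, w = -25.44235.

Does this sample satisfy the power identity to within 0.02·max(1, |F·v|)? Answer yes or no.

F·v = 25.366×0.856 = 21.71330 W.
(u² − w²)/2 = (358.02960 − 647.31317)/2 = -144.64179 W.
|Δ| = 166.35508;  2% of max(1, |F·v|) = 0.43427.

no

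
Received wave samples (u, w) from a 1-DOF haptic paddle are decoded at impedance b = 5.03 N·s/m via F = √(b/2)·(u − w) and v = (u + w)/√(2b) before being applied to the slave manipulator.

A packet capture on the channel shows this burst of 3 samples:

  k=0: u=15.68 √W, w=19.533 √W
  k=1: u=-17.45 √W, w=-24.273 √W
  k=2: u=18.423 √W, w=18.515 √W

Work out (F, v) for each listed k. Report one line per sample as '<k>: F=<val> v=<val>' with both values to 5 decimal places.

k=0: u−w=-3.85300, u+w=35.21300; √(b/2)=1.58588, √(2b)=3.17175; F=1.58588×(-3.853)=-6.11038, v=35.21300/3.17175=11.10207
k=1: u−w=6.82300, u+w=-41.72300; √(b/2)=1.58588, √(2b)=3.17175; F=1.58588×6.823=10.82043, v=-41.72300/3.17175=-13.15457
k=2: u−w=-0.09200, u+w=36.93800; √(b/2)=1.58588, √(2b)=3.17175; F=1.58588×(-0.092)=-0.14590, v=36.93800/3.17175=11.64594

0: F=-6.11038 v=11.10207
1: F=10.82043 v=-13.15457
2: F=-0.14590 v=11.64594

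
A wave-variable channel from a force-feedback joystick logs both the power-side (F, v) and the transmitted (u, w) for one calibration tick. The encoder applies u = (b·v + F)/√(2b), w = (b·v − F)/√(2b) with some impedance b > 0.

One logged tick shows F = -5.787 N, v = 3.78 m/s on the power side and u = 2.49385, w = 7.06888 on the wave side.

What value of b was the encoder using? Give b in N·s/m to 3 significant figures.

b = 3.2 N·s/m

u + w = 9.5627;  u + w = √(2b)·v, so √(2b) = 9.5627/3.78 = 2.5298.
b = (√(2b))²/2 = 6.4000/2 = 3.2000.
(Check via u − w = 2F/√(2b): u − w = -4.5750, 2F/√(2b) = -4.5750.)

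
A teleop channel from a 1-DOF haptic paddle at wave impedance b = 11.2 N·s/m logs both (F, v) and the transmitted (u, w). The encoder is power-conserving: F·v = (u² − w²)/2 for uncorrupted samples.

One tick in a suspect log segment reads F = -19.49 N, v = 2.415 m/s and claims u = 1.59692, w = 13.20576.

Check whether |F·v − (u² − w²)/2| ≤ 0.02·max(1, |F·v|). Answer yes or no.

no

F·v = (-19.49)×2.415 = -47.0683 W.
(u² − w²)/2 = (2.5502 − 174.3921)/2 = -85.9210 W.
|Δ| = 38.8526;  2% of max(1, |F·v|) = 0.9414.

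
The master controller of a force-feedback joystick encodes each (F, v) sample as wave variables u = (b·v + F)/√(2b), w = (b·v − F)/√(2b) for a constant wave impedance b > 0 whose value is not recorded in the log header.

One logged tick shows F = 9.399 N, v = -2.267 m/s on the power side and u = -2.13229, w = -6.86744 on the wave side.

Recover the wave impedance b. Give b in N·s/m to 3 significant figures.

u + w = -8.9997;  u + w = √(2b)·v, so √(2b) = -8.9997/(-2.267) = 3.9699.
b = (√(2b))²/2 = 15.7600/2 = 7.8800.
(Check via u − w = 2F/√(2b): u − w = 4.7352, 2F/√(2b) = 4.7351.)

b = 7.88 N·s/m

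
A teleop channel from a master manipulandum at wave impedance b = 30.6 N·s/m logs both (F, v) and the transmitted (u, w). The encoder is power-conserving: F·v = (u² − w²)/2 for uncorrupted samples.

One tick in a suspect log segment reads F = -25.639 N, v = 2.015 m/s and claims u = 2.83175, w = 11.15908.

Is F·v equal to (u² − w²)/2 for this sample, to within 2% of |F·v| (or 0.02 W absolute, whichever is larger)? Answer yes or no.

F·v = (-25.639)×2.015 = -51.66258 W.
(u² − w²)/2 = (8.01881 − 124.52507)/2 = -58.25313 W.
|Δ| = 6.59054;  2% of max(1, |F·v|) = 1.03325.

no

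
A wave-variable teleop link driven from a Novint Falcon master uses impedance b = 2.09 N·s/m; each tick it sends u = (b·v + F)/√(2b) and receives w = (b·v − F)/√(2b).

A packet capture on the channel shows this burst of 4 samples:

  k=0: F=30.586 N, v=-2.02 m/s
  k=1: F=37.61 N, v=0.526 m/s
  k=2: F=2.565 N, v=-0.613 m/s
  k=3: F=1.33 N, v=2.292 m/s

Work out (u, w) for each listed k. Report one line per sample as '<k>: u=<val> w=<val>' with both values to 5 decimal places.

k=0: b·v=2.09×(-2.02)=-4.22180; √(2b)=2.04450; u=(-4.22180+30.586)/2.04450=12.89515, w=(-4.22180−30.586)/2.04450=-17.02505
k=1: b·v=2.09×0.526=1.09934; √(2b)=2.04450; u=(1.09934+37.61)/2.04450=18.93336, w=(1.09934−37.61)/2.04450=-17.85795
k=2: b·v=2.09×(-0.613)=-1.28117; √(2b)=2.04450; u=(-1.28117+2.565)/2.04450=0.62794, w=(-1.28117−2.565)/2.04450=-1.88122
k=3: b·v=2.09×2.292=4.79028; √(2b)=2.04450; u=(4.79028+1.33)/2.04450=2.99353, w=(4.79028−1.33)/2.04450=1.69248

0: u=12.89515 w=-17.02505
1: u=18.93336 w=-17.85795
2: u=0.62794 w=-1.88122
3: u=2.99353 w=1.69248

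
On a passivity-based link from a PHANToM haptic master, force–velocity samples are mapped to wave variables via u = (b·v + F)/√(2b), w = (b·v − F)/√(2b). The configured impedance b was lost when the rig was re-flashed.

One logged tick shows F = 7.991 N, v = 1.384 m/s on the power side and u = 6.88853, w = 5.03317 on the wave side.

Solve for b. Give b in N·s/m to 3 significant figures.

u + w = 11.9217;  u + w = √(2b)·v, so √(2b) = 11.9217/1.384 = 8.6139.
b = (√(2b))²/2 = 74.2000/2 = 37.1000.
(Check via u − w = 2F/√(2b): u − w = 1.8554, 2F/√(2b) = 1.8554.)

b = 37.1 N·s/m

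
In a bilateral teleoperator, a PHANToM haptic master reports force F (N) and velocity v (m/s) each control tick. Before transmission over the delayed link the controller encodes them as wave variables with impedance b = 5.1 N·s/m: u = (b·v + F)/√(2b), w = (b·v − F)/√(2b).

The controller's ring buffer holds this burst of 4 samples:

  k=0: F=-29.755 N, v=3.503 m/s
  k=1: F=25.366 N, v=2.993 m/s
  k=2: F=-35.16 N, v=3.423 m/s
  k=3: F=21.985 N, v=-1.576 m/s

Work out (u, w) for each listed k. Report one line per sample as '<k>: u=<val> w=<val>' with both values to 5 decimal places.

k=0: b·v=5.1×3.503=17.86530; √(2b)=3.19374; u=(17.86530+(-29.755))/3.19374=-3.72281, w=(17.86530−(-29.755))/3.19374=14.91049
k=1: b·v=5.1×2.993=15.26430; √(2b)=3.19374; u=(15.26430+25.366)/3.19374=12.72184, w=(15.26430−25.366)/3.19374=-3.16296
k=2: b·v=5.1×3.423=17.45730; √(2b)=3.19374; u=(17.45730+(-35.16))/3.19374=-5.54293, w=(17.45730−(-35.16))/3.19374=16.47512
k=3: b·v=5.1×(-1.576)=-8.03760; √(2b)=3.19374; u=(-8.03760+21.985)/3.19374=4.36710, w=(-8.03760−21.985)/3.19374=-9.40044

0: u=-3.72281 w=14.91049
1: u=12.72184 w=-3.16296
2: u=-5.54293 w=16.47512
3: u=4.36710 w=-9.40044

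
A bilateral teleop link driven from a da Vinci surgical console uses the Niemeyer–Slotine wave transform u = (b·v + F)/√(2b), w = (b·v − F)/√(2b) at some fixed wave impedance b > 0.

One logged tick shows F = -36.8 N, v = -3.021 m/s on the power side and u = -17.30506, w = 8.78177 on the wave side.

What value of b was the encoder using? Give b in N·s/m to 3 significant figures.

u + w = -8.5233;  u + w = √(2b)·v, so √(2b) = -8.5233/(-3.021) = 2.8213.
b = (√(2b))²/2 = 7.9600/2 = 3.9800.
(Check via u − w = 2F/√(2b): u − w = -26.0868, 2F/√(2b) = -26.0868.)

b = 3.98 N·s/m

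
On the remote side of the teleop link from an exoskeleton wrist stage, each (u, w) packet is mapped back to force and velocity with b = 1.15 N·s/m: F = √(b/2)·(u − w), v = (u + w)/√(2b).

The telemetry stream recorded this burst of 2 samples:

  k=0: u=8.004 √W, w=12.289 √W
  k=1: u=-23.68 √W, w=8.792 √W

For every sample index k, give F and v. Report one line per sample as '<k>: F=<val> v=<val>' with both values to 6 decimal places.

0: F=-3.249262 v=13.380808
1: F=-24.623113 v=-9.816856

k=0: u−w=-4.285000, u+w=20.293000; √(b/2)=0.758288, √(2b)=1.516575; F=0.758288×(-4.285)=-3.249262, v=20.293000/1.516575=13.380808
k=1: u−w=-32.472000, u+w=-14.888000; √(b/2)=0.758288, √(2b)=1.516575; F=0.758288×(-32.472)=-24.623113, v=-14.888000/1.516575=-9.816856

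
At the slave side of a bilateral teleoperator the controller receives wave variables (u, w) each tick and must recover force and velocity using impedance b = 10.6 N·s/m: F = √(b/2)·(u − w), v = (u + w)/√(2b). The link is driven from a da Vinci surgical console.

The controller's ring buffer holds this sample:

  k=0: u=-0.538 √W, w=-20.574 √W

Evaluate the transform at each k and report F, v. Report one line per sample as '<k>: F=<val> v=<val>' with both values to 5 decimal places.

k=0: u−w=20.03600, u+w=-21.11200; √(b/2)=2.30217, √(2b)=4.60435; F=2.30217×20.036=46.12634, v=-21.11200/4.60435=-4.58523

0: F=46.12634 v=-4.58523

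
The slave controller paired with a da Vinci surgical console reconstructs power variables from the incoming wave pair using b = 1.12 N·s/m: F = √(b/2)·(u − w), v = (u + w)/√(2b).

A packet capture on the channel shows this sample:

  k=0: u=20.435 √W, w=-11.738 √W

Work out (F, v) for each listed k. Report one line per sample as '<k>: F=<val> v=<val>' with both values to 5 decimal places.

0: F=24.07607 v=5.81093

k=0: u−w=32.17300, u+w=8.69700; √(b/2)=0.74833, √(2b)=1.49666; F=0.74833×32.173=24.07607, v=8.69700/1.49666=5.81093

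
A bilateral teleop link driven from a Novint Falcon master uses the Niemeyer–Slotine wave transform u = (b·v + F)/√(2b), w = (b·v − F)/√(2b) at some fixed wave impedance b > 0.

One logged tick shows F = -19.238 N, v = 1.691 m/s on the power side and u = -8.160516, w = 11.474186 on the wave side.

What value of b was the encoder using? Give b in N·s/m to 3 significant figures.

u + w = 3.313670;  u + w = √(2b)·v, so √(2b) = 3.313670/1.691 = 1.959592.
b = (√(2b))²/2 = 3.840001/2 = 1.920000.
(Check via u − w = 2F/√(2b): u − w = -19.634702, 2F/√(2b) = -19.634700.)

b = 1.92 N·s/m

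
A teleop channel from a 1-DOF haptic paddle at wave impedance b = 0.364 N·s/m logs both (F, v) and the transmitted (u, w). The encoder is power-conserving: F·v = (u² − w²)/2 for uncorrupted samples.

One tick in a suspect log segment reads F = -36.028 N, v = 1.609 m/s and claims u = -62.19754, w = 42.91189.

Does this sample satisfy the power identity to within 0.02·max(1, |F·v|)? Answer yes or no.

F·v = (-36.028)×1.609 = -57.9691 W.
(u² − w²)/2 = (3868.5340 − 1841.4303)/2 = 1013.5518 W.
|Δ| = 1071.5209;  2% of max(1, |F·v|) = 1.1594.

no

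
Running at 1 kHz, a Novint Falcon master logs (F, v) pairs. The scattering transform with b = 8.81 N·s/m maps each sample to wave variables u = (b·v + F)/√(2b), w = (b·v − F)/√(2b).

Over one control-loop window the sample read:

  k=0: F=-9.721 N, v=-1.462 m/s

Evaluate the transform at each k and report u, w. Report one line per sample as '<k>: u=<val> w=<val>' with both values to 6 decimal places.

k=0: b·v=8.81×(-1.462)=-12.880220; √(2b)=4.197618; u=(-12.880220+(-9.721))/4.197618=-5.384296, w=(-12.880220−(-9.721))/4.197618=-0.752622

0: u=-5.384296 w=-0.752622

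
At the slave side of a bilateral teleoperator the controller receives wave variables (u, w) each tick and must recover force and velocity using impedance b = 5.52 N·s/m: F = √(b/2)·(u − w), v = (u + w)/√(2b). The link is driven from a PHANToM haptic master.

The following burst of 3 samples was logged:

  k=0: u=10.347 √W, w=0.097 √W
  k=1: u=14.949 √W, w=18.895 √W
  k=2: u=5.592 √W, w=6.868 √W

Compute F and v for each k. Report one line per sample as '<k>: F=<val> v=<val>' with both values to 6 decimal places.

0: F=17.028579 v=3.143275
1: F=-6.555588 v=10.185847
2: F=-2.119850 v=3.750019

k=0: u−w=10.250000, u+w=10.444000; √(b/2)=1.661325, √(2b)=3.322650; F=1.661325×10.25=17.028579, v=10.444000/3.322650=3.143275
k=1: u−w=-3.946000, u+w=33.844000; √(b/2)=1.661325, √(2b)=3.322650; F=1.661325×(-3.946)=-6.555588, v=33.844000/3.322650=10.185847
k=2: u−w=-1.276000, u+w=12.460000; √(b/2)=1.661325, √(2b)=3.322650; F=1.661325×(-1.276)=-2.119850, v=12.460000/3.322650=3.750019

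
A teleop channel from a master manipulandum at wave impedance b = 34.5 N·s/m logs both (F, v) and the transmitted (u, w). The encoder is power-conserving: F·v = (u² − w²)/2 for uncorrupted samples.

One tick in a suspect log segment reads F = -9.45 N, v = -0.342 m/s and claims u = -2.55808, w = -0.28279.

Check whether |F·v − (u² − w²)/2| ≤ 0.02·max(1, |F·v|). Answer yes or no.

yes

F·v = (-9.45)×(-0.342) = 3.23190 W.
(u² − w²)/2 = (6.54377 − 0.07997)/2 = 3.23190 W.
|Δ| = 0.00000;  2% of max(1, |F·v|) = 0.06464.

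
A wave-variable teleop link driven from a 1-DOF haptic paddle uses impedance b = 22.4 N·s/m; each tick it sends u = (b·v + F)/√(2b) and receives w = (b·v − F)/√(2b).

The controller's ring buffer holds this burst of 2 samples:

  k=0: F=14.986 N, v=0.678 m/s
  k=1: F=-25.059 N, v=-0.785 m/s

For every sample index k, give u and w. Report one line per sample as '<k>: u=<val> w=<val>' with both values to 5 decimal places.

k=0: b·v=22.4×0.678=15.18720; √(2b)=6.69328; u=(15.18720+14.986)/6.69328=4.50798, w=(15.18720−14.986)/6.69328=0.03006
k=1: b·v=22.4×(-0.785)=-17.58400; √(2b)=6.69328; u=(-17.58400+(-25.059))/6.69328=-6.37102, w=(-17.58400−(-25.059))/6.69328=1.11679

0: u=4.50798 w=0.03006
1: u=-6.37102 w=1.11679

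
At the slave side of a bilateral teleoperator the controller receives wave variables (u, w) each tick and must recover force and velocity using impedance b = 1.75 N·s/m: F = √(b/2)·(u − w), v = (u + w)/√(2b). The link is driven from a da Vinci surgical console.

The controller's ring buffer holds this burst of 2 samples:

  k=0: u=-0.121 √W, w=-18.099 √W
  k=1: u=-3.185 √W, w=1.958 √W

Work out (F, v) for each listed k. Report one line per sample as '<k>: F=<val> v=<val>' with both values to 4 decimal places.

k=0: u−w=17.9780, u+w=-18.2200; √(b/2)=0.9354, √(2b)=1.8708; F=0.9354×17.978=16.8169, v=-18.2200/1.8708=-9.7390
k=1: u−w=-5.1430, u+w=-1.2270; √(b/2)=0.9354, √(2b)=1.8708; F=0.9354×(-5.143)=-4.8108, v=-1.2270/1.8708=-0.6559

0: F=16.8169 v=-9.7390
1: F=-4.8108 v=-0.6559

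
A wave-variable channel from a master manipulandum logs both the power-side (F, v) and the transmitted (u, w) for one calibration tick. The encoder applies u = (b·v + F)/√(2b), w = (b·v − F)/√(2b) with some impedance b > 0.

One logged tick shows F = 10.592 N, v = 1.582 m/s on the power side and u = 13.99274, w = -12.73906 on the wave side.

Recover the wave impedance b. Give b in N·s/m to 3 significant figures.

b = 0.314 N·s/m

u + w = 1.2537;  u + w = √(2b)·v, so √(2b) = 1.2537/1.582 = 0.7925.
b = (√(2b))²/2 = 0.6280/2 = 0.3140.
(Check via u − w = 2F/√(2b): u − w = 26.7318, 2F/√(2b) = 26.7318.)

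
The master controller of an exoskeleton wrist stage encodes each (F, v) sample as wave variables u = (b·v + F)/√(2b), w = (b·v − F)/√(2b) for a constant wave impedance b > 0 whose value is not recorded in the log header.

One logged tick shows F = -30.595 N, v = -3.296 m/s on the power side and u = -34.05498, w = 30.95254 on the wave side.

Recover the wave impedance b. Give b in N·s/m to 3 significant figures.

b = 0.443 N·s/m

u + w = -3.10244;  u + w = √(2b)·v, so √(2b) = -3.10244/(-3.296) = 0.94127.
b = (√(2b))²/2 = 0.88600/2 = 0.44300.
(Check via u − w = 2F/√(2b): u − w = -65.00752, 2F/√(2b) = -65.00762.)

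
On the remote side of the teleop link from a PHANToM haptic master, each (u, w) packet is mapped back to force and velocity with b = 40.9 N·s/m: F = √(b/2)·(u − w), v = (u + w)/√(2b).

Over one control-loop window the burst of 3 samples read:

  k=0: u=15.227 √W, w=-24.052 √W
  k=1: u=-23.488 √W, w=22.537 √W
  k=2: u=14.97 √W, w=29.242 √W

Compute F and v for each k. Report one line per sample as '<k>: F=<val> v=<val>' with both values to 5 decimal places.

0: F=177.62622 v=-0.97575
1: F=-208.13276 v=-0.10515
2: F=-64.54038 v=4.88836

k=0: u−w=39.27900, u+w=-8.82500; √(b/2)=4.52217, √(2b)=9.04434; F=4.52217×39.279=177.62622, v=-8.82500/9.04434=-0.97575
k=1: u−w=-46.02500, u+w=-0.95100; √(b/2)=4.52217, √(2b)=9.04434; F=4.52217×(-46.025)=-208.13276, v=-0.95100/9.04434=-0.10515
k=2: u−w=-14.27200, u+w=44.21200; √(b/2)=4.52217, √(2b)=9.04434; F=4.52217×(-14.272)=-64.54038, v=44.21200/9.04434=4.88836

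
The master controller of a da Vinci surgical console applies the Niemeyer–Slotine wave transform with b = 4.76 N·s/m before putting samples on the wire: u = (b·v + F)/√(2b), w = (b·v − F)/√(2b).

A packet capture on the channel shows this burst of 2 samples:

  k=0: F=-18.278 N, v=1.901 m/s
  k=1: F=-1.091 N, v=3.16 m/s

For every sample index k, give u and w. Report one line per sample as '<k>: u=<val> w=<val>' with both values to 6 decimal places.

k=0: b·v=4.76×1.901=9.048760; √(2b)=3.085450; u=(9.048760+(-18.278))/3.085450=-2.991214, w=(9.048760−(-18.278))/3.085450=8.856654
k=1: b·v=4.76×3.16=15.041600; √(2b)=3.085450; u=(15.041600+(-1.091))/3.085450=4.521415, w=(15.041600−(-1.091))/3.085450=5.228606

0: u=-2.991214 w=8.856654
1: u=4.521415 w=5.228606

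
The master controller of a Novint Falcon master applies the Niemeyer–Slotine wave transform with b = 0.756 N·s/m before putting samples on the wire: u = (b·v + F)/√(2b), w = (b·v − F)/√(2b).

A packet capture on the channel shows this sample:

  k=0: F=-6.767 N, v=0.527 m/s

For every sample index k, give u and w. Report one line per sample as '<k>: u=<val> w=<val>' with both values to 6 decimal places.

k=0: b·v=0.756×0.527=0.398412; √(2b)=1.229634; u=(0.398412+(-6.767))/1.229634=-5.179255, w=(0.398412−(-6.767))/1.229634=5.827272

0: u=-5.179255 w=5.827272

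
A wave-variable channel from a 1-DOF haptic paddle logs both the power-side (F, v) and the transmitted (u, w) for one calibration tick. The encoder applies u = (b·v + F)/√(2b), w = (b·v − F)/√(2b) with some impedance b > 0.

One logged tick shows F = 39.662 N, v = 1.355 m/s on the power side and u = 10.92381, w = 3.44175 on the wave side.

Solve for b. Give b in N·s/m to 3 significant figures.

b = 56.2 N·s/m

u + w = 14.36556;  u + w = √(2b)·v, so √(2b) = 14.36556/1.355 = 10.60189.
b = (√(2b))²/2 = 112.40006/2 = 56.20003.
(Check via u − w = 2F/√(2b): u − w = 7.48206, 2F/√(2b) = 7.48206.)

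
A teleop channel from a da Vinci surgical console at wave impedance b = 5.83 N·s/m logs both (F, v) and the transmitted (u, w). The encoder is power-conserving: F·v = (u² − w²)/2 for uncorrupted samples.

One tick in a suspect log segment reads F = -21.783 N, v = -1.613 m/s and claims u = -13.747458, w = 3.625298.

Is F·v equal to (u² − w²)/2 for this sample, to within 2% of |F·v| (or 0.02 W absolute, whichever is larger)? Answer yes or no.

no

F·v = (-21.783)×(-1.613) = 35.135979 W.
(u² − w²)/2 = (188.992601 − 13.142786)/2 = 87.924908 W.
|Δ| = 52.788929;  2% of max(1, |F·v|) = 0.702720.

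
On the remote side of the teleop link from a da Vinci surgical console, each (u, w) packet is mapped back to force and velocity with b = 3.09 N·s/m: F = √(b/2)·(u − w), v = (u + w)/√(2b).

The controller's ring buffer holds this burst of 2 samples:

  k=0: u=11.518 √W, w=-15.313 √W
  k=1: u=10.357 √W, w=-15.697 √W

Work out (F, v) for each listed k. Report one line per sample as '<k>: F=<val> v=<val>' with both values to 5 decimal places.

k=0: u−w=26.83100, u+w=-3.79500; √(b/2)=1.24298, √(2b)=2.48596; F=1.24298×26.831=33.35040, v=-3.79500/2.48596=-1.52657
k=1: u−w=26.05400, u+w=-5.34000; √(b/2)=1.24298, √(2b)=2.48596; F=1.24298×26.054=32.38461, v=-5.34000/2.48596=-2.14806

0: F=33.35040 v=-1.52657
1: F=32.38461 v=-2.14806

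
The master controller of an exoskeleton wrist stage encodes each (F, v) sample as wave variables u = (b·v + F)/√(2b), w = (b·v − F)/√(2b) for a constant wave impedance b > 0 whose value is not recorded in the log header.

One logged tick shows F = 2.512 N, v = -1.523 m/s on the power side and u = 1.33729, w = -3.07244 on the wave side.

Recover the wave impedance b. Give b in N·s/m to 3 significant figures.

u + w = -1.7351;  u + w = √(2b)·v, so √(2b) = -1.7351/(-1.523) = 1.1393.
b = (√(2b))²/2 = 1.2980/2 = 0.6490.
(Check via u − w = 2F/√(2b): u − w = 4.4097, 2F/√(2b) = 4.4097.)

b = 0.649 N·s/m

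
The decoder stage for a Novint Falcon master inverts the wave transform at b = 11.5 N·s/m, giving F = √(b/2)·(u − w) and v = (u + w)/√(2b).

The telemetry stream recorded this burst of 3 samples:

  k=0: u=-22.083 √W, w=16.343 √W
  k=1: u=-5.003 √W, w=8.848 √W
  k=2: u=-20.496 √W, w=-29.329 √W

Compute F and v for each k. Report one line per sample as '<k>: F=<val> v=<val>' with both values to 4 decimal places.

k=0: u−w=-38.4260, u+w=-5.7400; √(b/2)=2.3979, √(2b)=4.7958; F=2.3979×(-38.426)=-92.1423, v=-5.7400/4.7958=-1.1969
k=1: u−w=-13.8510, u+w=3.8450; √(b/2)=2.3979, √(2b)=4.7958; F=2.3979×(-13.851)=-33.2135, v=3.8450/4.7958=0.8017
k=2: u−w=8.8330, u+w=-49.8250; √(b/2)=2.3979, √(2b)=4.7958; F=2.3979×8.833=21.1808, v=-49.8250/4.7958=-10.3892

0: F=-92.1423 v=-1.1969
1: F=-33.2135 v=0.8017
2: F=21.1808 v=-10.3892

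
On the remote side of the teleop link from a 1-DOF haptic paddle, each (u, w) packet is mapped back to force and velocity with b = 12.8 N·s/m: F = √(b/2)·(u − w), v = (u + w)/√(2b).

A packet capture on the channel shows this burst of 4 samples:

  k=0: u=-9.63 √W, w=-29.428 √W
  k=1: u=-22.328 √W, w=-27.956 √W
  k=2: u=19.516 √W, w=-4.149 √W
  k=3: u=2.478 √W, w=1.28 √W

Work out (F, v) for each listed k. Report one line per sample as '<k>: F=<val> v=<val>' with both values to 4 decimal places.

0: F=50.0854 v=-7.7195
1: F=14.2378 v=-9.9382
2: F=59.8682 v=3.0372
3: F=3.0307 v=0.7427

k=0: u−w=19.7980, u+w=-39.0580; √(b/2)=2.5298, √(2b)=5.0596; F=2.5298×19.798=50.0854, v=-39.0580/5.0596=-7.7195
k=1: u−w=5.6280, u+w=-50.2840; √(b/2)=2.5298, √(2b)=5.0596; F=2.5298×5.628=14.2378, v=-50.2840/5.0596=-9.9382
k=2: u−w=23.6650, u+w=15.3670; √(b/2)=2.5298, √(2b)=5.0596; F=2.5298×23.665=59.8682, v=15.3670/5.0596=3.0372
k=3: u−w=1.1980, u+w=3.7580; √(b/2)=2.5298, √(2b)=5.0596; F=2.5298×1.198=3.0307, v=3.7580/5.0596=0.7427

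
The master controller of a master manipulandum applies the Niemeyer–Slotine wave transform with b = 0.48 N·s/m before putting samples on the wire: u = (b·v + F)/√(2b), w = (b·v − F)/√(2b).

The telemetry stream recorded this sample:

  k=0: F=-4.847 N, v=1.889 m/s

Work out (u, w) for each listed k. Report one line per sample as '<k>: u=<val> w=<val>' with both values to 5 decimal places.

k=0: b·v=0.48×1.889=0.90672; √(2b)=0.97980; u=(0.90672+(-4.847))/0.97980=-4.02153, w=(0.90672−(-4.847))/0.97980=5.87237

0: u=-4.02153 w=5.87237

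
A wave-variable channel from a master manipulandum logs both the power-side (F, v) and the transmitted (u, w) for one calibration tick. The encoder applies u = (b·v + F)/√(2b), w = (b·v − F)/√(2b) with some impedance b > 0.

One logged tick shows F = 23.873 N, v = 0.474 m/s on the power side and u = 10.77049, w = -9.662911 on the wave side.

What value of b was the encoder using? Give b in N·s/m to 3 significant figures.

b = 2.73 N·s/m

u + w = 1.107579;  u + w = √(2b)·v, so √(2b) = 1.107579/0.474 = 2.336665.
b = (√(2b))²/2 = 5.460001/2 = 2.730001.
(Check via u − w = 2F/√(2b): u − w = 20.433401, 2F/√(2b) = 20.433399.)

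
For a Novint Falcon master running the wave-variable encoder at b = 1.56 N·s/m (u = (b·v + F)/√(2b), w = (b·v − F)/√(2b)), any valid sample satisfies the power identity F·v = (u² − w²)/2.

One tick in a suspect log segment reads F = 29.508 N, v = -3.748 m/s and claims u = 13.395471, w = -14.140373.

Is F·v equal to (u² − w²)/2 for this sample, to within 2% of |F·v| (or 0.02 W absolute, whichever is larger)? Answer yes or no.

no

F·v = 29.508×(-3.748) = -110.595984 W.
(u² − w²)/2 = (179.438643 − 199.950149)/2 = -10.255753 W.
|Δ| = 100.340231;  2% of max(1, |F·v|) = 2.211920.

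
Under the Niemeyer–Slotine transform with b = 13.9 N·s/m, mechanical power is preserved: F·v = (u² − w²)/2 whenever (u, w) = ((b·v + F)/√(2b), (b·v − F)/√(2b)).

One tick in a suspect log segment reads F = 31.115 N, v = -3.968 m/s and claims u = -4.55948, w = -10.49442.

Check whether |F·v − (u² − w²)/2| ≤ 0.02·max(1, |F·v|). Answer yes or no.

F·v = 31.115×(-3.968) = -123.46432 W.
(u² − w²)/2 = (20.78886 − 110.13285)/2 = -44.67200 W.
|Δ| = 78.79232;  2% of max(1, |F·v|) = 2.46929.

no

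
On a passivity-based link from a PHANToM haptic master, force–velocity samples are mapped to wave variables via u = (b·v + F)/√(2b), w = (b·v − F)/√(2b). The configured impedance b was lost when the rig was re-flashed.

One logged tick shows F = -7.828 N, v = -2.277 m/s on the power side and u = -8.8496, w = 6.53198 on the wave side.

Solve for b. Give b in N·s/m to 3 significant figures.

u + w = -2.3176;  u + w = √(2b)·v, so √(2b) = -2.3176/(-2.277) = 1.0178.
b = (√(2b))²/2 = 1.0360/2 = 0.5180.
(Check via u − w = 2F/√(2b): u − w = -15.3816, 2F/√(2b) = -15.3816.)

b = 0.518 N·s/m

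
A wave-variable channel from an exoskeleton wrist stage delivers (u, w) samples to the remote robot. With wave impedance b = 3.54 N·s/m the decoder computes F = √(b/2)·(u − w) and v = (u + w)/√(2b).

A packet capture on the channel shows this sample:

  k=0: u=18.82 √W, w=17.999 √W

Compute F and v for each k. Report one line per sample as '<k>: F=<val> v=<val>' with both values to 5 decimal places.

k=0: u−w=0.82100, u+w=36.81900; √(b/2)=1.33041, √(2b)=2.66083; F=1.33041×0.821=1.09227, v=36.81900/2.66083=13.83743

0: F=1.09227 v=13.83743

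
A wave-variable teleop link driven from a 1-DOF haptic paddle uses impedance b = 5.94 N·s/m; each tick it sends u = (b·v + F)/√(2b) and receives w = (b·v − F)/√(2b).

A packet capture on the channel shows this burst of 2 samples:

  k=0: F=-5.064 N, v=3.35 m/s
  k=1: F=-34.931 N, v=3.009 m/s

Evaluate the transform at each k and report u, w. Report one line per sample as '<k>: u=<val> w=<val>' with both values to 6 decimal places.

k=0: b·v=5.94×3.35=19.899000; √(2b)=3.446738; u=(19.899000+(-5.064))/3.446738=4.304070, w=(19.899000−(-5.064))/3.446738=7.242501
k=1: b·v=5.94×3.009=17.873460; √(2b)=3.446738; u=(17.873460+(-34.931))/3.446738=-4.948894, w=(17.873460−(-34.931))/3.446738=15.320128

0: u=4.304070 w=7.242501
1: u=-4.948894 w=15.320128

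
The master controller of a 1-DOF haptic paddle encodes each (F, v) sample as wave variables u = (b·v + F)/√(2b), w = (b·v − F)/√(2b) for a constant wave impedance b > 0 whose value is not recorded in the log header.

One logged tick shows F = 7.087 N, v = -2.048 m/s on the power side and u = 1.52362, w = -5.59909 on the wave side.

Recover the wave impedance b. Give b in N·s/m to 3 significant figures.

u + w = -4.0755;  u + w = √(2b)·v, so √(2b) = -4.0755/(-2.048) = 1.9900.
b = (√(2b))²/2 = 3.9600/2 = 1.9800.
(Check via u − w = 2F/√(2b): u − w = 7.1227, 2F/√(2b) = 7.1227.)

b = 1.98 N·s/m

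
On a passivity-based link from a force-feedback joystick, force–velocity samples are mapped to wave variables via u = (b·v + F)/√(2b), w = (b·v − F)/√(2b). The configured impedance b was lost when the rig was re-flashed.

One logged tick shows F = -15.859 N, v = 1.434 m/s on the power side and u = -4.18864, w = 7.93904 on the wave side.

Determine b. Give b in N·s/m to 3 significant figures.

b = 3.42 N·s/m

u + w = 3.75040;  u + w = √(2b)·v, so √(2b) = 3.75040/1.434 = 2.61534.
b = (√(2b))²/2 = 6.84001/2 = 3.42001.
(Check via u − w = 2F/√(2b): u − w = -12.12768, 2F/√(2b) = -12.12767.)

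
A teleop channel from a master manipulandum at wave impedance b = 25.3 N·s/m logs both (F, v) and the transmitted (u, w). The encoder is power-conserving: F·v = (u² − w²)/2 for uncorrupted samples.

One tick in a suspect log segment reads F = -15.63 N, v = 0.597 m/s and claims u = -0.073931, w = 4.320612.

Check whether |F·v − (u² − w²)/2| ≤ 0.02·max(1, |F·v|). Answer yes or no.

yes

F·v = (-15.63)×0.597 = -9.331110 W.
(u² − w²)/2 = (0.005466 − 18.667688)/2 = -9.331111 W.
|Δ| = 0.000001;  2% of max(1, |F·v|) = 0.186622.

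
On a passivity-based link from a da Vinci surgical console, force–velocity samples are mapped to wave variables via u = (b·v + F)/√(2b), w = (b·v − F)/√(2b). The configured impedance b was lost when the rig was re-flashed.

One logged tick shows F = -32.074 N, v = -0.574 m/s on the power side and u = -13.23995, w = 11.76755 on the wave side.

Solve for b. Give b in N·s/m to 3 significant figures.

u + w = -1.4724;  u + w = √(2b)·v, so √(2b) = -1.4724/(-0.574) = 2.5652.
b = (√(2b))²/2 = 6.5800/2 = 3.2900.
(Check via u − w = 2F/√(2b): u − w = -25.0075, 2F/√(2b) = -25.0074.)

b = 3.29 N·s/m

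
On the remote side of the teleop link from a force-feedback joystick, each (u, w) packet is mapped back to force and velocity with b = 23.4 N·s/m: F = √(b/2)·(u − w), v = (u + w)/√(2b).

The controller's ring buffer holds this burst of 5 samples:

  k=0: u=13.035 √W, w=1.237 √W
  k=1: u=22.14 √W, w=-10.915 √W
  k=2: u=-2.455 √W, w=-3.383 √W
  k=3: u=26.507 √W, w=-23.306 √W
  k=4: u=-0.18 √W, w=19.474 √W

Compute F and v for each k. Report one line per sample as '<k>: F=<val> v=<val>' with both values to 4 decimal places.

k=0: u−w=11.7980, u+w=14.2720; √(b/2)=3.4205, √(2b)=6.8411; F=3.4205×11.798=40.3554, v=14.2720/6.8411=2.0862
k=1: u−w=33.0550, u+w=11.2250; √(b/2)=3.4205, √(2b)=6.8411; F=3.4205×33.055=113.0655, v=11.2250/6.8411=1.6408
k=2: u−w=0.9280, u+w=-5.8380; √(b/2)=3.4205, √(2b)=6.8411; F=3.4205×0.928=3.1742, v=-5.8380/6.8411=-0.8534
k=3: u−w=49.8130, u+w=3.2010; √(b/2)=3.4205, √(2b)=6.8411; F=3.4205×49.813=170.3867, v=3.2010/6.8411=0.4679
k=4: u−w=-19.6540, u+w=19.2940; √(b/2)=3.4205, √(2b)=6.8411; F=3.4205×(-19.654)=-67.2270, v=19.2940/6.8411=2.8203

0: F=40.3554 v=2.0862
1: F=113.0655 v=1.6408
2: F=3.1742 v=-0.8534
3: F=170.3867 v=0.4679
4: F=-67.2270 v=2.8203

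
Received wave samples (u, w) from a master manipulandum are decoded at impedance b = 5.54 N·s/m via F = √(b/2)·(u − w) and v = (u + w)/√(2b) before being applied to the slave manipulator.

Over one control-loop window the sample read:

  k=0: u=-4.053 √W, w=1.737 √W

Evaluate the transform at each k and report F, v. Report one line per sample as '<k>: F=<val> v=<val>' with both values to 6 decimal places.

0: F=-9.636481 v=-0.695775

k=0: u−w=-5.790000, u+w=-2.316000; √(b/2)=1.664332, √(2b)=3.328663; F=1.664332×(-5.79)=-9.636481, v=-2.316000/3.328663=-0.695775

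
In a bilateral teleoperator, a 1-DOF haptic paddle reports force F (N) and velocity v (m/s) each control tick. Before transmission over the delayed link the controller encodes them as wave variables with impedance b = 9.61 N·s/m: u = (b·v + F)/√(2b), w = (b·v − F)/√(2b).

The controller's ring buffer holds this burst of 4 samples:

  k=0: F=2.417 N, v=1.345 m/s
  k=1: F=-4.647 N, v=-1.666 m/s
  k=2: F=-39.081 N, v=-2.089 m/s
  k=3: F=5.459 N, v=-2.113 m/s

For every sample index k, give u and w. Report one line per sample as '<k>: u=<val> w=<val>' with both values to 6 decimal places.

k=0: b·v=9.61×1.345=12.925450; √(2b)=4.384062; u=(12.925450+2.417)/4.384062=3.499597, w=(12.925450−2.417)/4.384062=2.396967
k=1: b·v=9.61×(-1.666)=-16.010260; √(2b)=4.384062; u=(-16.010260+(-4.647))/4.384062=-4.711900, w=(-16.010260−(-4.647))/4.384062=-2.591948
k=2: b·v=9.61×(-2.089)=-20.075290; √(2b)=4.384062; u=(-20.075290+(-39.081))/4.384062=-13.493488, w=(-20.075290−(-39.081))/4.384062=4.335183
k=3: b·v=9.61×(-2.113)=-20.305930; √(2b)=4.384062; u=(-20.305930+5.459)/4.384062=-3.386569, w=(-20.305930−5.459)/4.384062=-5.876954

0: u=3.499597 w=2.396967
1: u=-4.711900 w=-2.591948
2: u=-13.493488 w=4.335183
3: u=-3.386569 w=-5.876954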